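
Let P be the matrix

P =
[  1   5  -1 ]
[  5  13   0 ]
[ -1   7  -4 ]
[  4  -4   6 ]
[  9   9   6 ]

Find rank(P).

2

Row reduce to echelon form.
R2 ← R2 − (5)·R1: [0, -12, 5]
R3 ← R3 + R1: [0, 12, -5]
R4 ← R4 − (4)·R1: [0, -24, 10]
R5 ← R5 − (9)·R1: [0, -36, 15]
R3 ← R3 + R2: [0, 0, 0]
R4 ← R4 − (2)·R2: [0, 0, 0]
R5 ← R5 − (3)·R2: [0, 0, 0]
Echelon form has 2 nonzero rows, so rank(P) = 2.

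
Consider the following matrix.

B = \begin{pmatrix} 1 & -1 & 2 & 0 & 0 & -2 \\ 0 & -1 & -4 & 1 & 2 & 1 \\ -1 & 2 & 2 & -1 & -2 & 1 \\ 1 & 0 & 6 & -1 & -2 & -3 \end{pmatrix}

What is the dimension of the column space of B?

2

Row reduce to echelon form.
R3 ← R3 + R1: [0, 1, 4, -1, -2, -1]
R4 ← R4 − R1: [0, 1, 4, -1, -2, -1]
R3 ← R3 + R2: [0, 0, 0, 0, 0, 0]
R4 ← R4 + R2: [0, 0, 0, 0, 0, 0]
Echelon form has 2 nonzero rows, so rank(B) = 2.
The column space has dimension equal to the rank: 2.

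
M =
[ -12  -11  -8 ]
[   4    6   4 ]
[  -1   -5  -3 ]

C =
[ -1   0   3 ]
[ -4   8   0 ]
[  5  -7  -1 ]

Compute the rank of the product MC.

First compute MC:
[[ 16, -32, -28],
 [ -8,  20,   8],
 [  6, -19,   0]]
Now row reduce the product.
R2 ← R2 + (1/2)·R1: [0, 4, -6]
R3 ← R3 − (3/8)·R1: [0, -7, 21/2]
R3 ← R3 + (7/4)·R2: [0, 0, 0]
2 nonzero rows, so rank(MC) = 2.

2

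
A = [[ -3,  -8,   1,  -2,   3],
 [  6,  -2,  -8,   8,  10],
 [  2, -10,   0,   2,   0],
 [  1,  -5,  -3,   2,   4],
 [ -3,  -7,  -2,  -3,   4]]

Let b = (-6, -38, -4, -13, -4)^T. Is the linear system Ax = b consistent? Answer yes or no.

yes

Row reduce the augmented matrix [A | b].
R2 ← R2 + (2)·R1: [0, -18, -6, 4, 16, -50]
R3 ← R3 + (2/3)·R1: [0, -46/3, 2/3, 2/3, 2, -8]
R4 ← R4 + (1/3)·R1: [0, -23/3, -8/3, 4/3, 5, -15]
R5 ← R5 − R1: [0, 1, -3, -1, 1, 2]
R3 ← R3 − (23/27)·R2: [0, 0, 52/9, -74/27, -314/27, 934/27]
R4 ← R4 − (23/54)·R2: [0, 0, -1/9, -10/27, -49/27, 170/27]
R5 ← R5 + (1/18)·R2: [0, 0, -10/3, -7/9, 17/9, -7/9]
R4 ← R4 + (1/52)·R3: [0, 0, 0, -11/26, -53/26, 181/26]
R5 ← R5 + (15/26)·R3: [0, 0, 0, -92/39, -188/39, 748/39]
R5 ← R5 − (184/33)·R4: [0, 0, 0, 0, 72/11, -216/11]
The echelon form has 5 nonzero rows, and every pivot lies in the first 5 columns, so rank(A) = rank([A|b]) = 5.
The system is consistent.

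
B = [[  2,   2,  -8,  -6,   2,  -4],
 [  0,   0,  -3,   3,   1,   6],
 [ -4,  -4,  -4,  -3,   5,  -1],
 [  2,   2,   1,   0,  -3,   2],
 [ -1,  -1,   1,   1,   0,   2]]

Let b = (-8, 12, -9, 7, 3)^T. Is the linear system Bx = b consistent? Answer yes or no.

Row reduce the augmented matrix [B | b].
R3 ← R3 + (2)·R1: [0, 0, -20, -15, 9, -9, -25]
R4 ← R4 − R1: [0, 0, 9, 6, -5, 6, 15]
R5 ← R5 + (1/2)·R1: [0, 0, -3, -2, 1, 0, -1]
R3 ← R3 − (20/3)·R2: [0, 0, 0, -35, 7/3, -49, -105]
R4 ← R4 + (3)·R2: [0, 0, 0, 15, -2, 24, 51]
R5 ← R5 − R2: [0, 0, 0, -5, 0, -6, -13]
R4 ← R4 + (3/7)·R3: [0, 0, 0, 0, -1, 3, 6]
R5 ← R5 − (1/7)·R3: [0, 0, 0, 0, -1/3, 1, 2]
R5 ← R5 − (1/3)·R4: [0, 0, 0, 0, 0, 0, 0]
The echelon form has 4 nonzero rows, and every pivot lies in the first 6 columns, so rank(B) = rank([B|b]) = 4.
The system is consistent.

yes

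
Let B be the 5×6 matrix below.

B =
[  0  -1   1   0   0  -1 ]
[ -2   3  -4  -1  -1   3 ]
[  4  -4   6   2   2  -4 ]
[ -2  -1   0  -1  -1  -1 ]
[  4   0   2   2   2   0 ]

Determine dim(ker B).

4

Row reduce to echelon form.
Swap R1 ↔ R2
R3 ← R3 + (2)·R1: [0, 2, -2, 0, 0, 2]
R4 ← R4 − R1: [0, -4, 4, 0, 0, -4]
R5 ← R5 + (2)·R1: [0, 6, -6, 0, 0, 6]
R3 ← R3 + (2)·R2: [0, 0, 0, 0, 0, 0]
R4 ← R4 − (4)·R2: [0, 0, 0, 0, 0, 0]
R5 ← R5 + (6)·R2: [0, 0, 0, 0, 0, 0]
2 nonzero rows, so rank(B) = 2.
B has 6 columns; by rank–nullity, nullity = 6 − 2 = 4.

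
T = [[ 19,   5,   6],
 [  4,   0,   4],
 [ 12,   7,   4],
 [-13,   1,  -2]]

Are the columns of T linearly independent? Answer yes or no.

yes

Row reduce T to echelon form.
R2 ← R2 − (4/19)·R1: [0, -20/19, 52/19]
R3 ← R3 − (12/19)·R1: [0, 73/19, 4/19]
R4 ← R4 + (13/19)·R1: [0, 84/19, 40/19]
R3 ← R3 + (73/20)·R2: [0, 0, 51/5]
R4 ← R4 + (21/5)·R2: [0, 0, 68/5]
R4 ← R4 − (4/3)·R3: [0, 0, 0]
3 pivots among 3 columns.
Every column is a pivot column, so the columns are linearly independent.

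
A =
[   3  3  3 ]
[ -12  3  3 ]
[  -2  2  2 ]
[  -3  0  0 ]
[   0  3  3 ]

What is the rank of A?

Row reduce to echelon form.
R2 ← R2 + (4)·R1: [0, 15, 15]
R3 ← R3 + (2/3)·R1: [0, 4, 4]
R4 ← R4 + R1: [0, 3, 3]
R3 ← R3 − (4/15)·R2: [0, 0, 0]
R4 ← R4 − (1/5)·R2: [0, 0, 0]
R5 ← R5 − (1/5)·R2: [0, 0, 0]
Echelon form has 2 nonzero rows, so rank(A) = 2.

2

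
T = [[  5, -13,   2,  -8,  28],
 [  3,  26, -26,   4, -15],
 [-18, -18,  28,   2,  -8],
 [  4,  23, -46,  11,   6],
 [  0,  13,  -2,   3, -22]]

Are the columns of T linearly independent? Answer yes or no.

Row reduce T to echelon form.
R2 ← R2 − (3/5)·R1: [0, 169/5, -136/5, 44/5, -159/5]
R3 ← R3 + (18/5)·R1: [0, -324/5, 176/5, -134/5, 464/5]
R4 ← R4 − (4/5)·R1: [0, 167/5, -238/5, 87/5, -82/5]
R3 ← R3 + (324/169)·R2: [0, 0, -2864/169, -1678/169, 5380/169]
R4 ← R4 − (167/169)·R2: [0, 0, -3502/169, 1471/169, 2539/169]
R5 ← R5 − (5/13)·R2: [0, 0, 110/13, -5/13, -127/13]
R4 ← R4 − (1751/1432)·R3: [0, 0, 0, 14925/716, -8557/358]
R5 ← R5 + (715/1432)·R3: [0, 0, 0, -3825/716, 2193/358]
R5 ← R5 + (51/199)·R4: [0, 0, 0, 0, 0]
4 pivots among 5 columns.
Only 4 < 5 pivot columns, so the columns are linearly dependent.

no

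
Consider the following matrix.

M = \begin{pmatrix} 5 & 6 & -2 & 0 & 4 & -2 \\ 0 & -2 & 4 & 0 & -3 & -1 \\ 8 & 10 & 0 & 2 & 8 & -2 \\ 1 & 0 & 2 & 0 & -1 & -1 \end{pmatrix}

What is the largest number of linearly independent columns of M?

Row reduce to echelon form.
R3 ← R3 − (8/5)·R1: [0, 2/5, 16/5, 2, 8/5, 6/5]
R4 ← R4 − (1/5)·R1: [0, -6/5, 12/5, 0, -9/5, -3/5]
R3 ← R3 + (1/5)·R2: [0, 0, 4, 2, 1, 1]
R4 ← R4 − (3/5)·R2: [0, 0, 0, 0, 0, 0]
Echelon form has 3 nonzero rows, so rank(M) = 3.
The rank gives the maximum number of linearly independent columns: 3.

3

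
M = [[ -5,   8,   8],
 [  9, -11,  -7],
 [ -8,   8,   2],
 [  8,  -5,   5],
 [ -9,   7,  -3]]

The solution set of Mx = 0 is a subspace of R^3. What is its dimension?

Row reduce to echelon form.
R2 ← R2 + (9/5)·R1: [0, 17/5, 37/5]
R3 ← R3 − (8/5)·R1: [0, -24/5, -54/5]
R4 ← R4 + (8/5)·R1: [0, 39/5, 89/5]
R5 ← R5 − (9/5)·R1: [0, -37/5, -87/5]
R3 ← R3 + (24/17)·R2: [0, 0, -6/17]
R4 ← R4 − (39/17)·R2: [0, 0, 14/17]
R5 ← R5 + (37/17)·R2: [0, 0, -22/17]
R4 ← R4 + (7/3)·R3: [0, 0, 0]
R5 ← R5 − (11/3)·R3: [0, 0, 0]
3 nonzero rows, so rank(M) = 3.
M has 3 columns; by rank–nullity, nullity = 3 − 3 = 0.

0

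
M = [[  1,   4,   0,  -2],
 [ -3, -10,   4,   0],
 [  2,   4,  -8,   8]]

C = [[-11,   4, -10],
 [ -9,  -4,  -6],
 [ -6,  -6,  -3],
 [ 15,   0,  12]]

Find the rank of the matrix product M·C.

First compute MC:
[[-77, -12, -58],
 [ 99,   4,  78],
 [110,  40,  76]]
Now row reduce the product.
R2 ← R2 + (9/7)·R1: [0, -80/7, 24/7]
R3 ← R3 + (10/7)·R1: [0, 160/7, -48/7]
R3 ← R3 + (2)·R2: [0, 0, 0]
2 nonzero rows, so rank(MC) = 2.

2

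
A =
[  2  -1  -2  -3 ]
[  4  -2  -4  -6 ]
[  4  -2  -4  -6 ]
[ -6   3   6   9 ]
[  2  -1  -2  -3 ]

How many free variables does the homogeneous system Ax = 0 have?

3

Row reduce to echelon form.
R2 ← R2 − (2)·R1: [0, 0, 0, 0]
R3 ← R3 − (2)·R1: [0, 0, 0, 0]
R4 ← R4 + (3)·R1: [0, 0, 0, 0]
R5 ← R5 − R1: [0, 0, 0, 0]
1 nonzero row, so rank(A) = 1.
A has 4 columns; by rank–nullity, nullity = 4 − 1 = 3.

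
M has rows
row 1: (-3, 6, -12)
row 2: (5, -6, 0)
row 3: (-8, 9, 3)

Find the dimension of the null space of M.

1

Row reduce to echelon form.
R2 ← R2 + (5/3)·R1: [0, 4, -20]
R3 ← R3 − (8/3)·R1: [0, -7, 35]
R3 ← R3 + (7/4)·R2: [0, 0, 0]
2 nonzero rows, so rank(M) = 2.
M has 3 columns; by rank–nullity, nullity = 3 − 2 = 1.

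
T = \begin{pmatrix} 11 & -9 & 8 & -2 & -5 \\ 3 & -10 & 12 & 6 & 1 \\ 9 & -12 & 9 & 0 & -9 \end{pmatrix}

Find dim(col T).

Row reduce to echelon form.
R2 ← R2 − (3/11)·R1: [0, -83/11, 108/11, 72/11, 26/11]
R3 ← R3 − (9/11)·R1: [0, -51/11, 27/11, 18/11, -54/11]
R3 ← R3 − (51/83)·R2: [0, 0, -297/83, -198/83, -528/83]
Echelon form has 3 nonzero rows, so rank(T) = 3.
The column space has dimension equal to the rank: 3.

3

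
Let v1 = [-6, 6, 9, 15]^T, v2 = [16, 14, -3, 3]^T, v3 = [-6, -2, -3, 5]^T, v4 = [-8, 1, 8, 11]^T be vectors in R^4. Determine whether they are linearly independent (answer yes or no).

Form the matrix with these vectors as rows and row reduce.
R2 ← R2 + (8/3)·R1: [0, 30, 21, 43]
R3 ← R3 − R1: [0, -8, -12, -10]
R4 ← R4 − (4/3)·R1: [0, -7, -4, -9]
R3 ← R3 + (4/15)·R2: [0, 0, -32/5, 22/15]
R4 ← R4 + (7/30)·R2: [0, 0, 9/10, 31/30]
R4 ← R4 + (9/64)·R3: [0, 0, 0, 119/96]
4 nonzero rows, so the 4 vectors span a space of dimension 4.
Since 4 = 4, the vectors are linearly independent.

yes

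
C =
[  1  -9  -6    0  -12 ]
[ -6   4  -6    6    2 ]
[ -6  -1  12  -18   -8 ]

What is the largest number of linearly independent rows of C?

Row reduce to echelon form.
R2 ← R2 + (6)·R1: [0, -50, -42, 6, -70]
R3 ← R3 + (6)·R1: [0, -55, -24, -18, -80]
R3 ← R3 − (11/10)·R2: [0, 0, 111/5, -123/5, -3]
Echelon form has 3 nonzero rows, so rank(C) = 3.
The rank gives the maximum number of linearly independent rows: 3.

3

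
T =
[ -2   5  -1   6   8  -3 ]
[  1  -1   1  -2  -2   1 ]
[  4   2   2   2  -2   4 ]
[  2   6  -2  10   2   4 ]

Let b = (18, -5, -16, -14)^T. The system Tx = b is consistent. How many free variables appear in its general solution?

2

Row reduce the augmented matrix [T | b].
R2 ← R2 + (1/2)·R1: [0, 3/2, 1/2, 1, 2, -1/2, 4]
R3 ← R3 + (2)·R1: [0, 12, 0, 14, 14, -2, 20]
R4 ← R4 + R1: [0, 11, -3, 16, 10, 1, 4]
R3 ← R3 − (8)·R2: [0, 0, -4, 6, -2, 2, -12]
R4 ← R4 − (22/3)·R2: [0, 0, -20/3, 26/3, -14/3, 14/3, -76/3]
R4 ← R4 − (5/3)·R3: [0, 0, 0, -4/3, -4/3, 4/3, -16/3]
The echelon form has 4 nonzero rows, and every pivot lies in the first 6 columns, so rank(T) = rank([T|b]) = 4.
The system is consistent.
Free variables = (unknowns) − (rank) = 6 − 4 = 2.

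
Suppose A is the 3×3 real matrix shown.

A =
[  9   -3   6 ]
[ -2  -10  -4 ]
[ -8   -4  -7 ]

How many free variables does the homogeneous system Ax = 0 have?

Row reduce to echelon form.
R2 ← R2 + (2/9)·R1: [0, -32/3, -8/3]
R3 ← R3 + (8/9)·R1: [0, -20/3, -5/3]
R3 ← R3 − (5/8)·R2: [0, 0, 0]
2 nonzero rows, so rank(A) = 2.
A has 3 columns; by rank–nullity, nullity = 3 − 2 = 1.

1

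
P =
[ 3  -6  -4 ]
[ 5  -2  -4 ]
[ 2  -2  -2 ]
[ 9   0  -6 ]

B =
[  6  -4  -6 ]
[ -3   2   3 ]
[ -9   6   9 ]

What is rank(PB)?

1

First compute PB:
[[ 72, -48, -72],
 [ 72, -48, -72],
 [ 36, -24, -36],
 [108, -72, -108]]
Now row reduce the product.
R2 ← R2 − R1: [0, 0, 0]
R3 ← R3 − (1/2)·R1: [0, 0, 0]
R4 ← R4 − (3/2)·R1: [0, 0, 0]
1 nonzero row, so rank(PB) = 1.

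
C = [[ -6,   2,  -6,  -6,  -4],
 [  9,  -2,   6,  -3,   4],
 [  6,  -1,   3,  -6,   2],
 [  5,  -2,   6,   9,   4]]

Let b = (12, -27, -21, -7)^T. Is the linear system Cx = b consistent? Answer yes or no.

Row reduce the augmented matrix [C | b].
R2 ← R2 + (3/2)·R1: [0, 1, -3, -12, -2, -9]
R3 ← R3 + R1: [0, 1, -3, -12, -2, -9]
R4 ← R4 + (5/6)·R1: [0, -1/3, 1, 4, 2/3, 3]
R3 ← R3 − R2: [0, 0, 0, 0, 0, 0]
R4 ← R4 + (1/3)·R2: [0, 0, 0, 0, 0, 0]
The echelon form has 2 nonzero rows, and every pivot lies in the first 5 columns, so rank(C) = rank([C|b]) = 2.
The system is consistent.

yes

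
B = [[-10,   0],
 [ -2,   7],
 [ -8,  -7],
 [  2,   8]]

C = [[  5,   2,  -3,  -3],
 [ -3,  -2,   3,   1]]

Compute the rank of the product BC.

First compute BC:
[[-50, -20,  30,  30],
 [-31, -18,  27,  13],
 [-19,  -2,   3,  17],
 [-14, -12,  18,   2]]
Now row reduce the product.
R2 ← R2 − (31/50)·R1: [0, -28/5, 42/5, -28/5]
R3 ← R3 − (19/50)·R1: [0, 28/5, -42/5, 28/5]
R4 ← R4 − (7/25)·R1: [0, -32/5, 48/5, -32/5]
R3 ← R3 + R2: [0, 0, 0, 0]
R4 ← R4 − (8/7)·R2: [0, 0, 0, 0]
2 nonzero rows, so rank(BC) = 2.

2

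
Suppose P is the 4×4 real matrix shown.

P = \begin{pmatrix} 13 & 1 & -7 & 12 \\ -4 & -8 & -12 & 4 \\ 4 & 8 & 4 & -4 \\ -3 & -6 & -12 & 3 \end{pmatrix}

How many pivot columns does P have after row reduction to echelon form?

Row reduce to echelon form.
R2 ← R2 + (4/13)·R1: [0, -100/13, -184/13, 100/13]
R3 ← R3 − (4/13)·R1: [0, 100/13, 80/13, -100/13]
R4 ← R4 + (3/13)·R1: [0, -75/13, -177/13, 75/13]
R3 ← R3 + R2: [0, 0, -8, 0]
R4 ← R4 − (3/4)·R2: [0, 0, -3, 0]
R4 ← R4 − (3/8)·R3: [0, 0, 0, 0]
Echelon form has 3 nonzero rows, so rank(P) = 3.
Each nonzero row contributes one pivot column: 3 pivot columns.

3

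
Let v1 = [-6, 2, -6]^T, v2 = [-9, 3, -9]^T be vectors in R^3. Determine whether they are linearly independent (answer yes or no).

Form the matrix with these vectors as rows and row reduce.
R2 ← R2 − (3/2)·R1: [0, 0, 0]
1 nonzero row, so the 2 vectors span a space of dimension 1.
Since 1 < 2, the vectors are linearly dependent.

no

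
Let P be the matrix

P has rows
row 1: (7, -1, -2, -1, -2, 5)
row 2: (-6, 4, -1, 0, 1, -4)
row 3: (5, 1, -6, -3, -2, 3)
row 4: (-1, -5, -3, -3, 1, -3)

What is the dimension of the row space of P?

3

Row reduce to echelon form.
R2 ← R2 + (6/7)·R1: [0, 22/7, -19/7, -6/7, -5/7, 2/7]
R3 ← R3 − (5/7)·R1: [0, 12/7, -32/7, -16/7, -4/7, -4/7]
R4 ← R4 + (1/7)·R1: [0, -36/7, -23/7, -22/7, 5/7, -16/7]
R3 ← R3 − (6/11)·R2: [0, 0, -34/11, -20/11, -2/11, -8/11]
R4 ← R4 + (18/11)·R2: [0, 0, -85/11, -50/11, -5/11, -20/11]
R4 ← R4 − (5/2)·R3: [0, 0, 0, 0, 0, 0]
Echelon form has 3 nonzero rows, so rank(P) = 3.
The row space has dimension equal to the rank: 3.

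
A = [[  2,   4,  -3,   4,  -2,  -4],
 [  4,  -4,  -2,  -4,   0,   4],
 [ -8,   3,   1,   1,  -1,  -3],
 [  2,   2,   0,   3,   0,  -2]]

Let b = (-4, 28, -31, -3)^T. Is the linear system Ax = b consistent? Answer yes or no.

Row reduce the augmented matrix [A | b].
R2 ← R2 − (2)·R1: [0, -12, 4, -12, 4, 12, 36]
R3 ← R3 + (4)·R1: [0, 19, -11, 17, -9, -19, -47]
R4 ← R4 − R1: [0, -2, 3, -1, 2, 2, 1]
R3 ← R3 + (19/12)·R2: [0, 0, -14/3, -2, -8/3, 0, 10]
R4 ← R4 − (1/6)·R2: [0, 0, 7/3, 1, 4/3, 0, -5]
R4 ← R4 + (1/2)·R3: [0, 0, 0, 0, 0, 0, 0]
The echelon form has 3 nonzero rows, and every pivot lies in the first 6 columns, so rank(A) = rank([A|b]) = 3.
The system is consistent.

yes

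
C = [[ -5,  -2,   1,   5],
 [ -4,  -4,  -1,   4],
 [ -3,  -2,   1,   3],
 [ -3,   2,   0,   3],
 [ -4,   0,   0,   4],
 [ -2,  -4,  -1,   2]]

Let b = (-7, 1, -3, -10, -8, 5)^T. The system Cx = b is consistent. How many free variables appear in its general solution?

1

Row reduce the augmented matrix [C | b].
R2 ← R2 − (4/5)·R1: [0, -12/5, -9/5, 0, 33/5]
R3 ← R3 − (3/5)·R1: [0, -4/5, 2/5, 0, 6/5]
R4 ← R4 − (3/5)·R1: [0, 16/5, -3/5, 0, -29/5]
R5 ← R5 − (4/5)·R1: [0, 8/5, -4/5, 0, -12/5]
R6 ← R6 − (2/5)·R1: [0, -16/5, -7/5, 0, 39/5]
R3 ← R3 − (1/3)·R2: [0, 0, 1, 0, -1]
R4 ← R4 + (4/3)·R2: [0, 0, -3, 0, 3]
R5 ← R5 + (2/3)·R2: [0, 0, -2, 0, 2]
R6 ← R6 − (4/3)·R2: [0, 0, 1, 0, -1]
R4 ← R4 + (3)·R3: [0, 0, 0, 0, 0]
R5 ← R5 + (2)·R3: [0, 0, 0, 0, 0]
R6 ← R6 − R3: [0, 0, 0, 0, 0]
The echelon form has 3 nonzero rows, and every pivot lies in the first 4 columns, so rank(C) = rank([C|b]) = 3.
The system is consistent.
Free variables = (unknowns) − (rank) = 4 − 3 = 1.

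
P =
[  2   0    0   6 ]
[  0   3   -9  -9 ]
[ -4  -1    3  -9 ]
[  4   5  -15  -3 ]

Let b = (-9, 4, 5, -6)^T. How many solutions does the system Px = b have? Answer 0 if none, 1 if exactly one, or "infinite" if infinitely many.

Row reduce the augmented matrix [P | b].
R3 ← R3 + (2)·R1: [0, -1, 3, 3, -13]
R4 ← R4 − (2)·R1: [0, 5, -15, -15, 12]
R3 ← R3 + (1/3)·R2: [0, 0, 0, 0, -35/3]
R4 ← R4 − (5/3)·R2: [0, 0, 0, 0, 16/3]
R4 ← R4 + (16/35)·R3: [0, 0, 0, 0, 0]
The echelon form has 3 nonzero rows; the last pivot sits in the augmented column, so rank(P) = 2 but rank([P|b]) = 3.
Since the ranks differ, the system is inconsistent.
It has no solutions.

0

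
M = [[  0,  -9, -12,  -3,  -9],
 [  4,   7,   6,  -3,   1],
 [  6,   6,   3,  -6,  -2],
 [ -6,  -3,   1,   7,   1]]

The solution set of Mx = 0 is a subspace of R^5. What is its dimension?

Row reduce to echelon form.
Swap R1 ↔ R2
R3 ← R3 − (3/2)·R1: [0, -9/2, -6, -3/2, -7/2]
R4 ← R4 + (3/2)·R1: [0, 15/2, 10, 5/2, 5/2]
R3 ← R3 − (1/2)·R2: [0, 0, 0, 0, 1]
R4 ← R4 + (5/6)·R2: [0, 0, 0, 0, -5]
R4 ← R4 + (5)·R3: [0, 0, 0, 0, 0]
3 nonzero rows, so rank(M) = 3.
M has 5 columns; by rank–nullity, nullity = 5 − 3 = 2.

2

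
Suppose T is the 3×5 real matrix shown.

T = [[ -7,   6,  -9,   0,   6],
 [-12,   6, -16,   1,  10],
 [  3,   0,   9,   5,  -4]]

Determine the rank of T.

Row reduce to echelon form.
R2 ← R2 − (12/7)·R1: [0, -30/7, -4/7, 1, -2/7]
R3 ← R3 + (3/7)·R1: [0, 18/7, 36/7, 5, -10/7]
R3 ← R3 + (3/5)·R2: [0, 0, 24/5, 28/5, -8/5]
Echelon form has 3 nonzero rows, so rank(T) = 3.

3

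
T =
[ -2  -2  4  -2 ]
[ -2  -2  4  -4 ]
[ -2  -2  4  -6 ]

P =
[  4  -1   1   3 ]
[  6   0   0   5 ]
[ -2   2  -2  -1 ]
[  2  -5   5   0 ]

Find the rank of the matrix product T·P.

2

First compute TP:
[[-32,  20, -20, -20],
 [-36,  30, -30, -20],
 [-40,  40, -40, -20]]
Now row reduce the product.
R2 ← R2 − (9/8)·R1: [0, 15/2, -15/2, 5/2]
R3 ← R3 − (5/4)·R1: [0, 15, -15, 5]
R3 ← R3 − (2)·R2: [0, 0, 0, 0]
2 nonzero rows, so rank(TP) = 2.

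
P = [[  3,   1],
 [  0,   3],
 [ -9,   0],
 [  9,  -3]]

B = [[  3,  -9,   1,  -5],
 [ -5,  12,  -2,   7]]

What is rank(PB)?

First compute PB:
[[  4, -15,   1,  -8],
 [-15,  36,  -6,  21],
 [-27,  81,  -9,  45],
 [ 42, -117,  15, -66]]
Now row reduce the product.
R2 ← R2 + (15/4)·R1: [0, -81/4, -9/4, -9]
R3 ← R3 + (27/4)·R1: [0, -81/4, -9/4, -9]
R4 ← R4 − (21/2)·R1: [0, 81/2, 9/2, 18]
R3 ← R3 − R2: [0, 0, 0, 0]
R4 ← R4 + (2)·R2: [0, 0, 0, 0]
2 nonzero rows, so rank(PB) = 2.

2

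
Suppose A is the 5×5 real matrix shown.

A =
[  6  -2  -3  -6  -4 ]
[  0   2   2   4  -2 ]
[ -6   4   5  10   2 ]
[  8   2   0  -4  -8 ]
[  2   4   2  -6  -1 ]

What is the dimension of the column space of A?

Row reduce to echelon form.
R3 ← R3 + R1: [0, 2, 2, 4, -2]
R4 ← R4 − (4/3)·R1: [0, 14/3, 4, 4, -8/3]
R5 ← R5 − (1/3)·R1: [0, 14/3, 3, -4, 1/3]
R3 ← R3 − R2: [0, 0, 0, 0, 0]
R4 ← R4 − (7/3)·R2: [0, 0, -2/3, -16/3, 2]
R5 ← R5 − (7/3)·R2: [0, 0, -5/3, -40/3, 5]
Swap R3 ↔ R4
R5 ← R5 − (5/2)·R3: [0, 0, 0, 0, 0]
Echelon form has 3 nonzero rows, so rank(A) = 3.
The column space has dimension equal to the rank: 3.

3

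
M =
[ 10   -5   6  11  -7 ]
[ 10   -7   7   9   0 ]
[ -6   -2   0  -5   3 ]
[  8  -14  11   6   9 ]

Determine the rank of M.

Row reduce to echelon form.
R2 ← R2 − R1: [0, -2, 1, -2, 7]
R3 ← R3 + (3/5)·R1: [0, -5, 18/5, 8/5, -6/5]
R4 ← R4 − (4/5)·R1: [0, -10, 31/5, -14/5, 73/5]
R3 ← R3 − (5/2)·R2: [0, 0, 11/10, 33/5, -187/10]
R4 ← R4 − (5)·R2: [0, 0, 6/5, 36/5, -102/5]
R4 ← R4 − (12/11)·R3: [0, 0, 0, 0, 0]
Echelon form has 3 nonzero rows, so rank(M) = 3.

3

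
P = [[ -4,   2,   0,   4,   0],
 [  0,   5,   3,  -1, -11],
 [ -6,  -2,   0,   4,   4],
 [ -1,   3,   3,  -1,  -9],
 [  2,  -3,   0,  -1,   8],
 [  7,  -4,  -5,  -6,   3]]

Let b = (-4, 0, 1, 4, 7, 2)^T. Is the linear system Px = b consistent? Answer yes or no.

no

Row reduce the augmented matrix [P | b].
R3 ← R3 − (3/2)·R1: [0, -5, 0, -2, 4, 7]
R4 ← R4 − (1/4)·R1: [0, 5/2, 3, -2, -9, 5]
R5 ← R5 + (1/2)·R1: [0, -2, 0, 1, 8, 5]
R6 ← R6 + (7/4)·R1: [0, -1/2, -5, 1, 3, -5]
R3 ← R3 + R2: [0, 0, 3, -3, -7, 7]
R4 ← R4 − (1/2)·R2: [0, 0, 3/2, -3/2, -7/2, 5]
R5 ← R5 + (2/5)·R2: [0, 0, 6/5, 3/5, 18/5, 5]
R6 ← R6 + (1/10)·R2: [0, 0, -47/10, 9/10, 19/10, -5]
R4 ← R4 − (1/2)·R3: [0, 0, 0, 0, 0, 3/2]
R5 ← R5 − (2/5)·R3: [0, 0, 0, 9/5, 32/5, 11/5]
R6 ← R6 + (47/30)·R3: [0, 0, 0, -19/5, -136/15, 179/30]
Swap R4 ↔ R5
R6 ← R6 + (19/9)·R4: [0, 0, 0, 0, 40/9, 191/18]
Swap R5 ↔ R6
The echelon form has 6 nonzero rows; the last pivot sits in the augmented column, so rank(P) = 5 but rank([P|b]) = 6.
Since the ranks differ, the system is inconsistent.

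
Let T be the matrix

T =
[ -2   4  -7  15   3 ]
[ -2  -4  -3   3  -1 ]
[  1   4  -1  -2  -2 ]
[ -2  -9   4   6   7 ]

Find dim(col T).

3

Row reduce to echelon form.
R2 ← R2 − R1: [0, -8, 4, -12, -4]
R3 ← R3 + (1/2)·R1: [0, 6, -9/2, 11/2, -1/2]
R4 ← R4 − R1: [0, -13, 11, -9, 4]
R3 ← R3 + (3/4)·R2: [0, 0, -3/2, -7/2, -7/2]
R4 ← R4 − (13/8)·R2: [0, 0, 9/2, 21/2, 21/2]
R4 ← R4 + (3)·R3: [0, 0, 0, 0, 0]
Echelon form has 3 nonzero rows, so rank(T) = 3.
The column space has dimension equal to the rank: 3.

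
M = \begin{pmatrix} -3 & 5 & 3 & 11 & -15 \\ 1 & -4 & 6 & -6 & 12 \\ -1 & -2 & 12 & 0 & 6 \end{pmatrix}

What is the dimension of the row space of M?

2

Row reduce to echelon form.
R2 ← R2 + (1/3)·R1: [0, -7/3, 7, -7/3, 7]
R3 ← R3 − (1/3)·R1: [0, -11/3, 11, -11/3, 11]
R3 ← R3 − (11/7)·R2: [0, 0, 0, 0, 0]
Echelon form has 2 nonzero rows, so rank(M) = 2.
The row space has dimension equal to the rank: 2.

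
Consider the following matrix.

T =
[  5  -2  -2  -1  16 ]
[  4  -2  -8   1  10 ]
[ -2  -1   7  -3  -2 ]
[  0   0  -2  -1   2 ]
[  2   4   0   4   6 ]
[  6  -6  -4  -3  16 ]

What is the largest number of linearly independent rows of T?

Row reduce to echelon form.
R2 ← R2 − (4/5)·R1: [0, -2/5, -32/5, 9/5, -14/5]
R3 ← R3 + (2/5)·R1: [0, -9/5, 31/5, -17/5, 22/5]
R5 ← R5 − (2/5)·R1: [0, 24/5, 4/5, 22/5, -2/5]
R6 ← R6 − (6/5)·R1: [0, -18/5, -8/5, -9/5, -16/5]
R3 ← R3 − (9/2)·R2: [0, 0, 35, -23/2, 17]
R5 ← R5 + (12)·R2: [0, 0, -76, 26, -34]
R6 ← R6 − (9)·R2: [0, 0, 56, -18, 22]
R4 ← R4 + (2/35)·R3: [0, 0, 0, -58/35, 104/35]
R5 ← R5 + (76/35)·R3: [0, 0, 0, 36/35, 102/35]
R6 ← R6 − (8/5)·R3: [0, 0, 0, 2/5, -26/5]
R5 ← R5 + (18/29)·R4: [0, 0, 0, 0, 138/29]
R6 ← R6 + (7/29)·R4: [0, 0, 0, 0, -130/29]
R6 ← R6 + (65/69)·R5: [0, 0, 0, 0, 0]
Echelon form has 5 nonzero rows, so rank(T) = 5.
The rank gives the maximum number of linearly independent rows: 5.

5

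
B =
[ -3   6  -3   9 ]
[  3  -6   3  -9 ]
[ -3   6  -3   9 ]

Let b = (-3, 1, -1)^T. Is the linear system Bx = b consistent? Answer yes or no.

no

Row reduce the augmented matrix [B | b].
R2 ← R2 + R1: [0, 0, 0, 0, -2]
R3 ← R3 − R1: [0, 0, 0, 0, 2]
R3 ← R3 + R2: [0, 0, 0, 0, 0]
The echelon form has 2 nonzero rows; the last pivot sits in the augmented column, so rank(B) = 1 but rank([B|b]) = 2.
Since the ranks differ, the system is inconsistent.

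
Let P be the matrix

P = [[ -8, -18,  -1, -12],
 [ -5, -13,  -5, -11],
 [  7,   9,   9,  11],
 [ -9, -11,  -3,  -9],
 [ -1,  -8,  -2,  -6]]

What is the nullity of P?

Row reduce to echelon form.
R2 ← R2 − (5/8)·R1: [0, -7/4, -35/8, -7/2]
R3 ← R3 + (7/8)·R1: [0, -27/4, 65/8, 1/2]
R4 ← R4 − (9/8)·R1: [0, 37/4, -15/8, 9/2]
R5 ← R5 − (1/8)·R1: [0, -23/4, -15/8, -9/2]
R3 ← R3 − (27/7)·R2: [0, 0, 25, 14]
R4 ← R4 + (37/7)·R2: [0, 0, -25, -14]
R5 ← R5 − (23/7)·R2: [0, 0, 25/2, 7]
R4 ← R4 + R3: [0, 0, 0, 0]
R5 ← R5 − (1/2)·R3: [0, 0, 0, 0]
3 nonzero rows, so rank(P) = 3.
P has 4 columns; by rank–nullity, nullity = 4 − 3 = 1.

1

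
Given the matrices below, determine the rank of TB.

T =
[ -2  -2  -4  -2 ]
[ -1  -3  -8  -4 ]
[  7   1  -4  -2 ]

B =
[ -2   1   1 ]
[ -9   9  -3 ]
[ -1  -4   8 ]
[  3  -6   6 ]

First compute TB:
[[ 20,   8, -40],
 [ 25,  28, -80],
 [-25,  44, -40]]
Now row reduce the product.
R2 ← R2 − (5/4)·R1: [0, 18, -30]
R3 ← R3 + (5/4)·R1: [0, 54, -90]
R3 ← R3 − (3)·R2: [0, 0, 0]
2 nonzero rows, so rank(TB) = 2.

2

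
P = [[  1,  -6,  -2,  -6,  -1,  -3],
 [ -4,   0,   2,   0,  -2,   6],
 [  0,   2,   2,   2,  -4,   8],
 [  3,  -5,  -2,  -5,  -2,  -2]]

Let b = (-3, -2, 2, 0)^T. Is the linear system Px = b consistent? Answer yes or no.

Row reduce the augmented matrix [P | b].
R2 ← R2 + (4)·R1: [0, -24, -6, -24, -6, -6, -14]
R4 ← R4 − (3)·R1: [0, 13, 4, 13, 1, 7, 9]
R3 ← R3 + (1/12)·R2: [0, 0, 3/2, 0, -9/2, 15/2, 5/6]
R4 ← R4 + (13/24)·R2: [0, 0, 3/4, 0, -9/4, 15/4, 17/12]
R4 ← R4 − (1/2)·R3: [0, 0, 0, 0, 0, 0, 1]
The echelon form has 4 nonzero rows; the last pivot sits in the augmented column, so rank(P) = 3 but rank([P|b]) = 4.
Since the ranks differ, the system is inconsistent.

no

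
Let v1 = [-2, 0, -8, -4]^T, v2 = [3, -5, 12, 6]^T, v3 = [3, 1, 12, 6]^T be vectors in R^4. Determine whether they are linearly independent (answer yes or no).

Form the matrix with these vectors as rows and row reduce.
R2 ← R2 + (3/2)·R1: [0, -5, 0, 0]
R3 ← R3 + (3/2)·R1: [0, 1, 0, 0]
R3 ← R3 + (1/5)·R2: [0, 0, 0, 0]
2 nonzero rows, so the 3 vectors span a space of dimension 2.
Since 2 < 3, the vectors are linearly dependent.

no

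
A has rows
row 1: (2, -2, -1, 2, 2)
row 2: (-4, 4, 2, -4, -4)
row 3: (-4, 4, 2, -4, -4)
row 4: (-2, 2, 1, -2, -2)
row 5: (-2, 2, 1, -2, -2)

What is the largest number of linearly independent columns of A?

Row reduce to echelon form.
R2 ← R2 + (2)·R1: [0, 0, 0, 0, 0]
R3 ← R3 + (2)·R1: [0, 0, 0, 0, 0]
R4 ← R4 + R1: [0, 0, 0, 0, 0]
R5 ← R5 + R1: [0, 0, 0, 0, 0]
Echelon form has 1 nonzero row, so rank(A) = 1.
The rank gives the maximum number of linearly independent columns: 1.

1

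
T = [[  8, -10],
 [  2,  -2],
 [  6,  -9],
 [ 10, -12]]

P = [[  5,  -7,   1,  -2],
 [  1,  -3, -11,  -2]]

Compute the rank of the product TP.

2

First compute TP:
[[ 30, -26, 118,   4],
 [  8,  -8,  24,   0],
 [ 21, -15, 105,   6],
 [ 38, -34, 142,   4]]
Now row reduce the product.
R2 ← R2 − (4/15)·R1: [0, -16/15, -112/15, -16/15]
R3 ← R3 − (7/10)·R1: [0, 16/5, 112/5, 16/5]
R4 ← R4 − (19/15)·R1: [0, -16/15, -112/15, -16/15]
R3 ← R3 + (3)·R2: [0, 0, 0, 0]
R4 ← R4 − R2: [0, 0, 0, 0]
2 nonzero rows, so rank(TP) = 2.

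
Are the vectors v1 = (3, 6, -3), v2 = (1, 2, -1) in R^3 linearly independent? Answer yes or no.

no

Form the matrix with these vectors as rows and row reduce.
R2 ← R2 − (1/3)·R1: [0, 0, 0]
1 nonzero row, so the 2 vectors span a space of dimension 1.
Since 1 < 2, the vectors are linearly dependent.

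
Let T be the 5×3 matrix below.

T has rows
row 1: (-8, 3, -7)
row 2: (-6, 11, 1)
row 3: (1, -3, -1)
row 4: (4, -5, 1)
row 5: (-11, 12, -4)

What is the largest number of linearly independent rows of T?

2

Row reduce to echelon form.
R2 ← R2 − (3/4)·R1: [0, 35/4, 25/4]
R3 ← R3 + (1/8)·R1: [0, -21/8, -15/8]
R4 ← R4 + (1/2)·R1: [0, -7/2, -5/2]
R5 ← R5 − (11/8)·R1: [0, 63/8, 45/8]
R3 ← R3 + (3/10)·R2: [0, 0, 0]
R4 ← R4 + (2/5)·R2: [0, 0, 0]
R5 ← R5 − (9/10)·R2: [0, 0, 0]
Echelon form has 2 nonzero rows, so rank(T) = 2.
The rank gives the maximum number of linearly independent rows: 2.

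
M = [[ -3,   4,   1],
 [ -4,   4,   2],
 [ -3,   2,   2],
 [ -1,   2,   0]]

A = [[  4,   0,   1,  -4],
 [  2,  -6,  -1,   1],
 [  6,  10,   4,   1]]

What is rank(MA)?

2

First compute MA:
[[  2, -14,  -3,  17],
 [  4,  -4,   0,  22],
 [  4,   8,   3,  16],
 [  0, -12,  -3,   6]]
Now row reduce the product.
R2 ← R2 − (2)·R1: [0, 24, 6, -12]
R3 ← R3 − (2)·R1: [0, 36, 9, -18]
R3 ← R3 − (3/2)·R2: [0, 0, 0, 0]
R4 ← R4 + (1/2)·R2: [0, 0, 0, 0]
2 nonzero rows, so rank(MA) = 2.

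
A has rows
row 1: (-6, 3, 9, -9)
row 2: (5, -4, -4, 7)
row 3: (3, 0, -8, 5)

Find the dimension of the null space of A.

Row reduce to echelon form.
R2 ← R2 + (5/6)·R1: [0, -3/2, 7/2, -1/2]
R3 ← R3 + (1/2)·R1: [0, 3/2, -7/2, 1/2]
R3 ← R3 + R2: [0, 0, 0, 0]
2 nonzero rows, so rank(A) = 2.
A has 4 columns; by rank–nullity, nullity = 4 − 2 = 2.

2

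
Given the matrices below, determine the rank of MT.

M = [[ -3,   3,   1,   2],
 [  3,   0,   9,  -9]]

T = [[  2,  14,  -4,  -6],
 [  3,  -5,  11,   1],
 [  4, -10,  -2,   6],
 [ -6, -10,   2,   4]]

2

First compute MT:
[[ -5, -87,  47,  35],
 [ 96,  42, -48,   0]]
Now row reduce the product.
R2 ← R2 + (96/5)·R1: [0, -8142/5, 4272/5, 672]
2 nonzero rows, so rank(MT) = 2.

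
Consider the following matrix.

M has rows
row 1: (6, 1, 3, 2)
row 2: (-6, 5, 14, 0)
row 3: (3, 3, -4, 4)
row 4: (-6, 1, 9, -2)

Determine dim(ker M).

0

Row reduce to echelon form.
R2 ← R2 + R1: [0, 6, 17, 2]
R3 ← R3 − (1/2)·R1: [0, 5/2, -11/2, 3]
R4 ← R4 + R1: [0, 2, 12, 0]
R3 ← R3 − (5/12)·R2: [0, 0, -151/12, 13/6]
R4 ← R4 − (1/3)·R2: [0, 0, 19/3, -2/3]
R4 ← R4 + (76/151)·R3: [0, 0, 0, 64/151]
4 nonzero rows, so rank(M) = 4.
M has 4 columns; by rank–nullity, nullity = 4 − 4 = 0.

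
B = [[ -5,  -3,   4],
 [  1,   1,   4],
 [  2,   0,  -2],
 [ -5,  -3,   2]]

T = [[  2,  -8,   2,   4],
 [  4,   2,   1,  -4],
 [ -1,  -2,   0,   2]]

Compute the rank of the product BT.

First compute BT:
[[-26,  26, -13,   0],
 [  2, -14,   3,   8],
 [  6, -12,   4,   4],
 [-24,  30, -13,  -4]]
Now row reduce the product.
R2 ← R2 + (1/13)·R1: [0, -12, 2, 8]
R3 ← R3 + (3/13)·R1: [0, -6, 1, 4]
R4 ← R4 − (12/13)·R1: [0, 6, -1, -4]
R3 ← R3 − (1/2)·R2: [0, 0, 0, 0]
R4 ← R4 + (1/2)·R2: [0, 0, 0, 0]
2 nonzero rows, so rank(BT) = 2.

2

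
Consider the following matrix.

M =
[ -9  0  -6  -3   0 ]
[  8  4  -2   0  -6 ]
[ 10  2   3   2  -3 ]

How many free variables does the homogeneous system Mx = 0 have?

Row reduce to echelon form.
R2 ← R2 + (8/9)·R1: [0, 4, -22/3, -8/3, -6]
R3 ← R3 + (10/9)·R1: [0, 2, -11/3, -4/3, -3]
R3 ← R3 − (1/2)·R2: [0, 0, 0, 0, 0]
2 nonzero rows, so rank(M) = 2.
M has 5 columns; by rank–nullity, nullity = 5 − 2 = 3.

3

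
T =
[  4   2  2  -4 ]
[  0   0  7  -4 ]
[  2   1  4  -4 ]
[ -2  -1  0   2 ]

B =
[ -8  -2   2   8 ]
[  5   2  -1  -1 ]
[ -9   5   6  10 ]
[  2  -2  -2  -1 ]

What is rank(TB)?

3

First compute TB:
[[-48,  14,  26,  54],
 [-71,  43,  50,  74],
 [-55,  26,  35,  59],
 [ 15,  -2,  -7, -17]]
Now row reduce the product.
R2 ← R2 − (71/48)·R1: [0, 535/24, 277/24, -47/8]
R3 ← R3 − (55/48)·R1: [0, 239/24, 125/24, -23/8]
R4 ← R4 + (5/16)·R1: [0, 19/8, 9/8, -1/8]
R3 ← R3 − (239/535)·R2: [0, 0, 28/535, -134/535]
R4 ← R4 − (57/535)·R2: [0, 0, -56/535, 268/535]
R4 ← R4 + (2)·R3: [0, 0, 0, 0]
3 nonzero rows, so rank(TB) = 3.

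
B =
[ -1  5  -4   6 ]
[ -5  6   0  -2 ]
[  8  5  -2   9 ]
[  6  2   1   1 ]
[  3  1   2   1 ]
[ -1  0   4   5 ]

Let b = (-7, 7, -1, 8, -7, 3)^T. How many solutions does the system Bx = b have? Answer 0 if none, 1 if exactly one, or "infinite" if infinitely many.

0

Row reduce the augmented matrix [B | b].
R2 ← R2 − (5)·R1: [0, -19, 20, -32, 42]
R3 ← R3 + (8)·R1: [0, 45, -34, 57, -57]
R4 ← R4 + (6)·R1: [0, 32, -23, 37, -34]
R5 ← R5 + (3)·R1: [0, 16, -10, 19, -28]
R6 ← R6 − R1: [0, -5, 8, -1, 10]
R3 ← R3 + (45/19)·R2: [0, 0, 254/19, -357/19, 807/19]
R4 ← R4 + (32/19)·R2: [0, 0, 203/19, -321/19, 698/19]
R5 ← R5 + (16/19)·R2: [0, 0, 130/19, -151/19, 140/19]
R6 ← R6 − (5/19)·R2: [0, 0, 52/19, 141/19, -20/19]
R4 ← R4 − (203/254)·R3: [0, 0, 0, -477/254, 709/254]
R5 ← R5 − (65/127)·R3: [0, 0, 0, 212/127, -1825/127]
R6 ← R6 − (26/127)·R3: [0, 0, 0, 1431/127, -1238/127]
R5 ← R5 + (8/9)·R4: [0, 0, 0, 0, -107/9]
R6 ← R6 + (6)·R4: [0, 0, 0, 0, 7]
R6 ← R6 + (63/107)·R5: [0, 0, 0, 0, 0]
The echelon form has 5 nonzero rows; the last pivot sits in the augmented column, so rank(B) = 4 but rank([B|b]) = 5.
Since the ranks differ, the system is inconsistent.
It has no solutions.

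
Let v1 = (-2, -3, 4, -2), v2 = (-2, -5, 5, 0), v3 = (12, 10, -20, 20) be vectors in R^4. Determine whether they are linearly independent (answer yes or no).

no

Form the matrix with these vectors as rows and row reduce.
R2 ← R2 − R1: [0, -2, 1, 2]
R3 ← R3 + (6)·R1: [0, -8, 4, 8]
R3 ← R3 − (4)·R2: [0, 0, 0, 0]
2 nonzero rows, so the 3 vectors span a space of dimension 2.
Since 2 < 3, the vectors are linearly dependent.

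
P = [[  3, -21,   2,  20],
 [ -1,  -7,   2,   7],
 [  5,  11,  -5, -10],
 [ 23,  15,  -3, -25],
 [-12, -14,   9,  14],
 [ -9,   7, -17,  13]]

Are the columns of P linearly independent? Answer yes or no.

yes

Row reduce P to echelon form.
R2 ← R2 + (1/3)·R1: [0, -14, 8/3, 41/3]
R3 ← R3 − (5/3)·R1: [0, 46, -25/3, -130/3]
R4 ← R4 − (23/3)·R1: [0, 176, -55/3, -535/3]
R5 ← R5 + (4)·R1: [0, -98, 17, 94]
R6 ← R6 + (3)·R1: [0, -56, -11, 73]
R3 ← R3 + (23/7)·R2: [0, 0, 3/7, 11/7]
R4 ← R4 + (88/7)·R2: [0, 0, 319/21, -137/21]
R5 ← R5 − (7)·R2: [0, 0, -5/3, -5/3]
R6 ← R6 − (4)·R2: [0, 0, -65/3, 55/3]
R4 ← R4 − (319/9)·R3: [0, 0, 0, -560/9]
R5 ← R5 + (35/9)·R3: [0, 0, 0, 40/9]
R6 ← R6 + (455/9)·R3: [0, 0, 0, 880/9]
R5 ← R5 + (1/14)·R4: [0, 0, 0, 0]
R6 ← R6 + (11/7)·R4: [0, 0, 0, 0]
4 pivots among 4 columns.
Every column is a pivot column, so the columns are linearly independent.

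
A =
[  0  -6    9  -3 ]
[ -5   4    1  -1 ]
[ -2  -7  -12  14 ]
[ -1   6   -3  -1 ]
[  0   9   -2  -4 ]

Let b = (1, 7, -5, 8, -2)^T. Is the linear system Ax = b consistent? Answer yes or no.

no

Row reduce the augmented matrix [A | b].
Swap R1 ↔ R2
R3 ← R3 − (2/5)·R1: [0, -43/5, -62/5, 72/5, -39/5]
R4 ← R4 − (1/5)·R1: [0, 26/5, -16/5, -4/5, 33/5]
R3 ← R3 − (43/30)·R2: [0, 0, -253/10, 187/10, -277/30]
R4 ← R4 + (13/15)·R2: [0, 0, 23/5, -17/5, 112/15]
R5 ← R5 + (3/2)·R2: [0, 0, 23/2, -17/2, -1/2]
R4 ← R4 + (2/11)·R3: [0, 0, 0, 0, 191/33]
R5 ← R5 + (5/11)·R3: [0, 0, 0, 0, -155/33]
R5 ← R5 + (155/191)·R4: [0, 0, 0, 0, 0]
The echelon form has 4 nonzero rows; the last pivot sits in the augmented column, so rank(A) = 3 but rank([A|b]) = 4.
Since the ranks differ, the system is inconsistent.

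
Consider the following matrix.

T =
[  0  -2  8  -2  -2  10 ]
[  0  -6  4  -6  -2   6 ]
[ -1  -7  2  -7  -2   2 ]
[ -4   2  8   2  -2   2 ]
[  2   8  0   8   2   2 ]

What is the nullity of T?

3

Row reduce to echelon form.
Swap R1 ↔ R3
R4 ← R4 − (4)·R1: [0, 30, 0, 30, 6, -6]
R5 ← R5 + (2)·R1: [0, -6, 4, -6, -2, 6]
R3 ← R3 − (1/3)·R2: [0, 0, 20/3, 0, -4/3, 8]
R4 ← R4 + (5)·R2: [0, 0, 20, 0, -4, 24]
R5 ← R5 − R2: [0, 0, 0, 0, 0, 0]
R4 ← R4 − (3)·R3: [0, 0, 0, 0, 0, 0]
3 nonzero rows, so rank(T) = 3.
T has 6 columns; by rank–nullity, nullity = 6 − 3 = 3.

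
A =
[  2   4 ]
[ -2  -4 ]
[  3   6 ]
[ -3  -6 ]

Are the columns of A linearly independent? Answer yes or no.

Row reduce A to echelon form.
R2 ← R2 + R1: [0, 0]
R3 ← R3 − (3/2)·R1: [0, 0]
R4 ← R4 + (3/2)·R1: [0, 0]
1 pivot among 2 columns.
Only 1 < 2 pivot columns, so the columns are linearly dependent.

no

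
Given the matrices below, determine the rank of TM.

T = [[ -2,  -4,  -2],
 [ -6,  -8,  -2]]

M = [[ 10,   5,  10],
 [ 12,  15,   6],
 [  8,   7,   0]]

First compute TM:
[[-84, -84, -44],
 [-172, -164, -108]]
Now row reduce the product.
R2 ← R2 − (43/21)·R1: [0, 8, -376/21]
2 nonzero rows, so rank(TM) = 2.

2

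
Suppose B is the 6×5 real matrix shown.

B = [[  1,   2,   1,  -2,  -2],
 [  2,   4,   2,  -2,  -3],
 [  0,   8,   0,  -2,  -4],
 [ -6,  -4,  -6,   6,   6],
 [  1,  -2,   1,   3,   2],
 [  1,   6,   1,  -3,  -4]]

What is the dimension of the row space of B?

Row reduce to echelon form.
R2 ← R2 − (2)·R1: [0, 0, 0, 2, 1]
R4 ← R4 + (6)·R1: [0, 8, 0, -6, -6]
R5 ← R5 − R1: [0, -4, 0, 5, 4]
R6 ← R6 − R1: [0, 4, 0, -1, -2]
Swap R2 ↔ R3
R4 ← R4 − R2: [0, 0, 0, -4, -2]
R5 ← R5 + (1/2)·R2: [0, 0, 0, 4, 2]
R6 ← R6 − (1/2)·R2: [0, 0, 0, 0, 0]
R4 ← R4 + (2)·R3: [0, 0, 0, 0, 0]
R5 ← R5 − (2)·R3: [0, 0, 0, 0, 0]
Echelon form has 3 nonzero rows, so rank(B) = 3.
The row space has dimension equal to the rank: 3.

3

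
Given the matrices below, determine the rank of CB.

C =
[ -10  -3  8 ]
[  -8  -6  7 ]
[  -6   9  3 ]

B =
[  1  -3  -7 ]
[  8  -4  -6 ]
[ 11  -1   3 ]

First compute CB:
[[ 54,  34, 112],
 [ 21,  41, 113],
 [ 99, -21,  -3]]
Now row reduce the product.
R2 ← R2 − (7/18)·R1: [0, 250/9, 625/9]
R3 ← R3 − (11/6)·R1: [0, -250/3, -625/3]
R3 ← R3 + (3)·R2: [0, 0, 0]
2 nonzero rows, so rank(CB) = 2.

2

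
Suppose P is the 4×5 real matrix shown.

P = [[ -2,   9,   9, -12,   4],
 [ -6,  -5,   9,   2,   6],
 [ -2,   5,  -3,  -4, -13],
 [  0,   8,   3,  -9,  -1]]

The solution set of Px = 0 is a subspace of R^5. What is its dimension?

Row reduce to echelon form.
R2 ← R2 − (3)·R1: [0, -32, -18, 38, -6]
R3 ← R3 − R1: [0, -4, -12, 8, -17]
R3 ← R3 − (1/8)·R2: [0, 0, -39/4, 13/4, -65/4]
R4 ← R4 + (1/4)·R2: [0, 0, -3/2, 1/2, -5/2]
R4 ← R4 − (2/13)·R3: [0, 0, 0, 0, 0]
3 nonzero rows, so rank(P) = 3.
P has 5 columns; by rank–nullity, nullity = 5 − 3 = 2.

2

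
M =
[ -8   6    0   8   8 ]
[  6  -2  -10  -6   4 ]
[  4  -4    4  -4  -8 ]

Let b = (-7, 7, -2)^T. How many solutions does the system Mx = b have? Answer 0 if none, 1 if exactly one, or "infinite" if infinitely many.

0

Row reduce the augmented matrix [M | b].
R2 ← R2 + (3/4)·R1: [0, 5/2, -10, 0, 10, 7/4]
R3 ← R3 + (1/2)·R1: [0, -1, 4, 0, -4, -11/2]
R3 ← R3 + (2/5)·R2: [0, 0, 0, 0, 0, -24/5]
The echelon form has 3 nonzero rows; the last pivot sits in the augmented column, so rank(M) = 2 but rank([M|b]) = 3.
Since the ranks differ, the system is inconsistent.
It has no solutions.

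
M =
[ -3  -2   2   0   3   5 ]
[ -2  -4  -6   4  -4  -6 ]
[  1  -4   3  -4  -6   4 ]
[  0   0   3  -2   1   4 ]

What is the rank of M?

Row reduce to echelon form.
R2 ← R2 − (2/3)·R1: [0, -8/3, -22/3, 4, -6, -28/3]
R3 ← R3 + (1/3)·R1: [0, -14/3, 11/3, -4, -5, 17/3]
R3 ← R3 − (7/4)·R2: [0, 0, 33/2, -11, 11/2, 22]
R4 ← R4 − (2/11)·R3: [0, 0, 0, 0, 0, 0]
Echelon form has 3 nonzero rows, so rank(M) = 3.

3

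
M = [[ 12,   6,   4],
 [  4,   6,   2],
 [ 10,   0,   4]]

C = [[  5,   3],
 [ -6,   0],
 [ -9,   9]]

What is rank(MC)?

2

First compute MC:
[[-12,  72],
 [-34,  30],
 [ 14,  66]]
Now row reduce the product.
R2 ← R2 − (17/6)·R1: [0, -174]
R3 ← R3 + (7/6)·R1: [0, 150]
R3 ← R3 + (25/29)·R2: [0, 0]
2 nonzero rows, so rank(MC) = 2.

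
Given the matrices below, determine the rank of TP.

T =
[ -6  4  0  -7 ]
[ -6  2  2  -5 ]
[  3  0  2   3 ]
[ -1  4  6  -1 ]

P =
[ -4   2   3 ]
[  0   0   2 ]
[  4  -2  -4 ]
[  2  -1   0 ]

2

First compute TP:
[[ 10,  -5, -10],
 [ 22, -11, -22],
 [  2,  -1,   1],
 [ 26, -13, -19]]
Now row reduce the product.
R2 ← R2 − (11/5)·R1: [0, 0, 0]
R3 ← R3 − (1/5)·R1: [0, 0, 3]
R4 ← R4 − (13/5)·R1: [0, 0, 7]
Swap R2 ↔ R3
R4 ← R4 − (7/3)·R2: [0, 0, 0]
2 nonzero rows, so rank(TP) = 2.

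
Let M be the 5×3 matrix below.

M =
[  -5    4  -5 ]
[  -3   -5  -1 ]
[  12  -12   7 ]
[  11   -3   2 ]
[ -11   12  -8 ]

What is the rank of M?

3

Row reduce to echelon form.
R2 ← R2 − (3/5)·R1: [0, -37/5, 2]
R3 ← R3 + (12/5)·R1: [0, -12/5, -5]
R4 ← R4 + (11/5)·R1: [0, 29/5, -9]
R5 ← R5 − (11/5)·R1: [0, 16/5, 3]
R3 ← R3 − (12/37)·R2: [0, 0, -209/37]
R4 ← R4 + (29/37)·R2: [0, 0, -275/37]
R5 ← R5 + (16/37)·R2: [0, 0, 143/37]
R4 ← R4 − (25/19)·R3: [0, 0, 0]
R5 ← R5 + (13/19)·R3: [0, 0, 0]
Echelon form has 3 nonzero rows, so rank(M) = 3.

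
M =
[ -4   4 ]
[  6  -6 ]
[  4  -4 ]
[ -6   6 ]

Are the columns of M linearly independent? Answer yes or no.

Row reduce M to echelon form.
R2 ← R2 + (3/2)·R1: [0, 0]
R3 ← R3 + R1: [0, 0]
R4 ← R4 − (3/2)·R1: [0, 0]
1 pivot among 2 columns.
Only 1 < 2 pivot columns, so the columns are linearly dependent.

no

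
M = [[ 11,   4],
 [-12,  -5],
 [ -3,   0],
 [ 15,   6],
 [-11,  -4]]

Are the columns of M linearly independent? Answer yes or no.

Row reduce M to echelon form.
R2 ← R2 + (12/11)·R1: [0, -7/11]
R3 ← R3 + (3/11)·R1: [0, 12/11]
R4 ← R4 − (15/11)·R1: [0, 6/11]
R5 ← R5 + R1: [0, 0]
R3 ← R3 + (12/7)·R2: [0, 0]
R4 ← R4 + (6/7)·R2: [0, 0]
2 pivots among 2 columns.
Every column is a pivot column, so the columns are linearly independent.

yes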